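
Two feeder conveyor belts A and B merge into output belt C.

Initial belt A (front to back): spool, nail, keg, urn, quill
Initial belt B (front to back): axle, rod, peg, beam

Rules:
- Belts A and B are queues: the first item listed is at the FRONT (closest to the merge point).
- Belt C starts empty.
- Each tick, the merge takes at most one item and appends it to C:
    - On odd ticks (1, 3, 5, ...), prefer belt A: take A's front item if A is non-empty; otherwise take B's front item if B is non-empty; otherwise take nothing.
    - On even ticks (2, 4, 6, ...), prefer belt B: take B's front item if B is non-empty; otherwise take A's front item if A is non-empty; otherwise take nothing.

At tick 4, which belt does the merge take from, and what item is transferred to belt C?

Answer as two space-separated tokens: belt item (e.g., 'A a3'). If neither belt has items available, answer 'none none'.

Answer: B rod

Derivation:
Tick 1: prefer A, take spool from A; A=[nail,keg,urn,quill] B=[axle,rod,peg,beam] C=[spool]
Tick 2: prefer B, take axle from B; A=[nail,keg,urn,quill] B=[rod,peg,beam] C=[spool,axle]
Tick 3: prefer A, take nail from A; A=[keg,urn,quill] B=[rod,peg,beam] C=[spool,axle,nail]
Tick 4: prefer B, take rod from B; A=[keg,urn,quill] B=[peg,beam] C=[spool,axle,nail,rod]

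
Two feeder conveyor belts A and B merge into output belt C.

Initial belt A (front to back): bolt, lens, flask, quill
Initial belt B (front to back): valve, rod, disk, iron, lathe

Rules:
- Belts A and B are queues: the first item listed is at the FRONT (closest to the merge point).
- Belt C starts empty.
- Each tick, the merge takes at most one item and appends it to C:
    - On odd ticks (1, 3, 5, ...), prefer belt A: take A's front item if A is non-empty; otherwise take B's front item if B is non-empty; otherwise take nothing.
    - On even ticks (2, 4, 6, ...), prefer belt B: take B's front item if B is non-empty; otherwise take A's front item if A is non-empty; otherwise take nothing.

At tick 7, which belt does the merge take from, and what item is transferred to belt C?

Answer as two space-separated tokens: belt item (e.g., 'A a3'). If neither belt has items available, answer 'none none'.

Answer: A quill

Derivation:
Tick 1: prefer A, take bolt from A; A=[lens,flask,quill] B=[valve,rod,disk,iron,lathe] C=[bolt]
Tick 2: prefer B, take valve from B; A=[lens,flask,quill] B=[rod,disk,iron,lathe] C=[bolt,valve]
Tick 3: prefer A, take lens from A; A=[flask,quill] B=[rod,disk,iron,lathe] C=[bolt,valve,lens]
Tick 4: prefer B, take rod from B; A=[flask,quill] B=[disk,iron,lathe] C=[bolt,valve,lens,rod]
Tick 5: prefer A, take flask from A; A=[quill] B=[disk,iron,lathe] C=[bolt,valve,lens,rod,flask]
Tick 6: prefer B, take disk from B; A=[quill] B=[iron,lathe] C=[bolt,valve,lens,rod,flask,disk]
Tick 7: prefer A, take quill from A; A=[-] B=[iron,lathe] C=[bolt,valve,lens,rod,flask,disk,quill]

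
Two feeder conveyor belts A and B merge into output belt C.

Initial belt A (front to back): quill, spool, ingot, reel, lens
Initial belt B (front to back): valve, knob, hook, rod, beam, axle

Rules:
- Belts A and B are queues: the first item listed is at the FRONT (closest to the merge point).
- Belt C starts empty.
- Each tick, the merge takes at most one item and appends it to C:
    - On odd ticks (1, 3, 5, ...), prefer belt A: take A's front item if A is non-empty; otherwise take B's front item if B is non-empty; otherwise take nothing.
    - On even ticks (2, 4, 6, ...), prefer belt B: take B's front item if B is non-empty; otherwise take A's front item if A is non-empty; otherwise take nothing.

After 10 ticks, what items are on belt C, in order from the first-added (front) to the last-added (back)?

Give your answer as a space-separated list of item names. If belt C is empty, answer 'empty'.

Answer: quill valve spool knob ingot hook reel rod lens beam

Derivation:
Tick 1: prefer A, take quill from A; A=[spool,ingot,reel,lens] B=[valve,knob,hook,rod,beam,axle] C=[quill]
Tick 2: prefer B, take valve from B; A=[spool,ingot,reel,lens] B=[knob,hook,rod,beam,axle] C=[quill,valve]
Tick 3: prefer A, take spool from A; A=[ingot,reel,lens] B=[knob,hook,rod,beam,axle] C=[quill,valve,spool]
Tick 4: prefer B, take knob from B; A=[ingot,reel,lens] B=[hook,rod,beam,axle] C=[quill,valve,spool,knob]
Tick 5: prefer A, take ingot from A; A=[reel,lens] B=[hook,rod,beam,axle] C=[quill,valve,spool,knob,ingot]
Tick 6: prefer B, take hook from B; A=[reel,lens] B=[rod,beam,axle] C=[quill,valve,spool,knob,ingot,hook]
Tick 7: prefer A, take reel from A; A=[lens] B=[rod,beam,axle] C=[quill,valve,spool,knob,ingot,hook,reel]
Tick 8: prefer B, take rod from B; A=[lens] B=[beam,axle] C=[quill,valve,spool,knob,ingot,hook,reel,rod]
Tick 9: prefer A, take lens from A; A=[-] B=[beam,axle] C=[quill,valve,spool,knob,ingot,hook,reel,rod,lens]
Tick 10: prefer B, take beam from B; A=[-] B=[axle] C=[quill,valve,spool,knob,ingot,hook,reel,rod,lens,beam]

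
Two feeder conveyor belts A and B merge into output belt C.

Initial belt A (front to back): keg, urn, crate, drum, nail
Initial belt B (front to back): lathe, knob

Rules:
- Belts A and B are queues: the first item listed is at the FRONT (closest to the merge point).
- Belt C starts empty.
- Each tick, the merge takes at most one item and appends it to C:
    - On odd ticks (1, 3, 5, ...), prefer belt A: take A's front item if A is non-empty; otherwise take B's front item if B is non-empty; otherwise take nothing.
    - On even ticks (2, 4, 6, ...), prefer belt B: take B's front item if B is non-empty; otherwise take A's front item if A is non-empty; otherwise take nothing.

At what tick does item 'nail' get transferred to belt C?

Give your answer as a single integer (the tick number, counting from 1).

Answer: 7

Derivation:
Tick 1: prefer A, take keg from A; A=[urn,crate,drum,nail] B=[lathe,knob] C=[keg]
Tick 2: prefer B, take lathe from B; A=[urn,crate,drum,nail] B=[knob] C=[keg,lathe]
Tick 3: prefer A, take urn from A; A=[crate,drum,nail] B=[knob] C=[keg,lathe,urn]
Tick 4: prefer B, take knob from B; A=[crate,drum,nail] B=[-] C=[keg,lathe,urn,knob]
Tick 5: prefer A, take crate from A; A=[drum,nail] B=[-] C=[keg,lathe,urn,knob,crate]
Tick 6: prefer B, take drum from A; A=[nail] B=[-] C=[keg,lathe,urn,knob,crate,drum]
Tick 7: prefer A, take nail from A; A=[-] B=[-] C=[keg,lathe,urn,knob,crate,drum,nail]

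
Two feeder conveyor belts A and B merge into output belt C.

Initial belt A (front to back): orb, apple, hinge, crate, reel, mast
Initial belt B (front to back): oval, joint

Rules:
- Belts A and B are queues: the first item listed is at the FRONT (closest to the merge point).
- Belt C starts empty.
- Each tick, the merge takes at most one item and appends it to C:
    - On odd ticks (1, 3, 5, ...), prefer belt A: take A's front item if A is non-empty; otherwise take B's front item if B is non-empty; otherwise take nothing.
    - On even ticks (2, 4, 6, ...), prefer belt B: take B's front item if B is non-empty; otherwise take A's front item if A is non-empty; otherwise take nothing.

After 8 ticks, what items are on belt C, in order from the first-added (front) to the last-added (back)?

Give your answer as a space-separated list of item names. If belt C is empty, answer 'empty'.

Tick 1: prefer A, take orb from A; A=[apple,hinge,crate,reel,mast] B=[oval,joint] C=[orb]
Tick 2: prefer B, take oval from B; A=[apple,hinge,crate,reel,mast] B=[joint] C=[orb,oval]
Tick 3: prefer A, take apple from A; A=[hinge,crate,reel,mast] B=[joint] C=[orb,oval,apple]
Tick 4: prefer B, take joint from B; A=[hinge,crate,reel,mast] B=[-] C=[orb,oval,apple,joint]
Tick 5: prefer A, take hinge from A; A=[crate,reel,mast] B=[-] C=[orb,oval,apple,joint,hinge]
Tick 6: prefer B, take crate from A; A=[reel,mast] B=[-] C=[orb,oval,apple,joint,hinge,crate]
Tick 7: prefer A, take reel from A; A=[mast] B=[-] C=[orb,oval,apple,joint,hinge,crate,reel]
Tick 8: prefer B, take mast from A; A=[-] B=[-] C=[orb,oval,apple,joint,hinge,crate,reel,mast]

Answer: orb oval apple joint hinge crate reel mast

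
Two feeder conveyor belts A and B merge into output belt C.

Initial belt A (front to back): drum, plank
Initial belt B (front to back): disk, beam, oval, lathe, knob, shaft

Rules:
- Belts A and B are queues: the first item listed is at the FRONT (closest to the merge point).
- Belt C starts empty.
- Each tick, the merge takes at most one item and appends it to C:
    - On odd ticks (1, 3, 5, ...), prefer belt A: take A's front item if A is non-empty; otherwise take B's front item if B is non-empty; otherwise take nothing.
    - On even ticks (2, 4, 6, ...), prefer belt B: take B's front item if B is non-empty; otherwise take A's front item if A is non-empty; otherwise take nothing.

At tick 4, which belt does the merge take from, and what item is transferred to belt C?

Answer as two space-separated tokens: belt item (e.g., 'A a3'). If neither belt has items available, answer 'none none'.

Answer: B beam

Derivation:
Tick 1: prefer A, take drum from A; A=[plank] B=[disk,beam,oval,lathe,knob,shaft] C=[drum]
Tick 2: prefer B, take disk from B; A=[plank] B=[beam,oval,lathe,knob,shaft] C=[drum,disk]
Tick 3: prefer A, take plank from A; A=[-] B=[beam,oval,lathe,knob,shaft] C=[drum,disk,plank]
Tick 4: prefer B, take beam from B; A=[-] B=[oval,lathe,knob,shaft] C=[drum,disk,plank,beam]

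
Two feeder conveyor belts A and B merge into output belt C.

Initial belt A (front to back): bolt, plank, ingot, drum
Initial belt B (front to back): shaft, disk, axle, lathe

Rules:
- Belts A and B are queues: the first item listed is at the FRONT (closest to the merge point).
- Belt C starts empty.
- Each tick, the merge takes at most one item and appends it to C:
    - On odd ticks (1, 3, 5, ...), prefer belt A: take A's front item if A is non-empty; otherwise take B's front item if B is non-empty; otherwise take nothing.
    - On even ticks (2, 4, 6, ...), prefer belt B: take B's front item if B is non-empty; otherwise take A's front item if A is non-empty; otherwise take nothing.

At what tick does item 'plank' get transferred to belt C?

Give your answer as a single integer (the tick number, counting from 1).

Tick 1: prefer A, take bolt from A; A=[plank,ingot,drum] B=[shaft,disk,axle,lathe] C=[bolt]
Tick 2: prefer B, take shaft from B; A=[plank,ingot,drum] B=[disk,axle,lathe] C=[bolt,shaft]
Tick 3: prefer A, take plank from A; A=[ingot,drum] B=[disk,axle,lathe] C=[bolt,shaft,plank]

Answer: 3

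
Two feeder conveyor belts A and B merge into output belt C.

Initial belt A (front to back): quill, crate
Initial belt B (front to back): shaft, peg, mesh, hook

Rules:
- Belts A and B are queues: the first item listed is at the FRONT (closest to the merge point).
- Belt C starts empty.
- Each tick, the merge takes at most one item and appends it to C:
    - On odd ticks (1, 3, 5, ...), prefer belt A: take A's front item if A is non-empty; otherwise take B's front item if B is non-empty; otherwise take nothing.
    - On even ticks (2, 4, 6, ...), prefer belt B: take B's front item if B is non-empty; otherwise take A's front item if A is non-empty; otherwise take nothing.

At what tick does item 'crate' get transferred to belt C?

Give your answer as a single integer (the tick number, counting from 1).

Tick 1: prefer A, take quill from A; A=[crate] B=[shaft,peg,mesh,hook] C=[quill]
Tick 2: prefer B, take shaft from B; A=[crate] B=[peg,mesh,hook] C=[quill,shaft]
Tick 3: prefer A, take crate from A; A=[-] B=[peg,mesh,hook] C=[quill,shaft,crate]

Answer: 3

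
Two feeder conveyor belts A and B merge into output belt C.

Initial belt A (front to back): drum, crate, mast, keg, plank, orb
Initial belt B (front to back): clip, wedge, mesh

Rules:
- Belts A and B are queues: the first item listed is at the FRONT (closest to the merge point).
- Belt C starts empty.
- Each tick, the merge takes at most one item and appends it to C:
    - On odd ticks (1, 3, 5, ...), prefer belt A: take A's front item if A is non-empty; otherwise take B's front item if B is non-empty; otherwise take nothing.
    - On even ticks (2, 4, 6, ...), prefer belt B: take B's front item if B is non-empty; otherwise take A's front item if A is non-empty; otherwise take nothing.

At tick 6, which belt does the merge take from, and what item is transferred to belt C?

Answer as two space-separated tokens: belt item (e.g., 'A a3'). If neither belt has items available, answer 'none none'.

Tick 1: prefer A, take drum from A; A=[crate,mast,keg,plank,orb] B=[clip,wedge,mesh] C=[drum]
Tick 2: prefer B, take clip from B; A=[crate,mast,keg,plank,orb] B=[wedge,mesh] C=[drum,clip]
Tick 3: prefer A, take crate from A; A=[mast,keg,plank,orb] B=[wedge,mesh] C=[drum,clip,crate]
Tick 4: prefer B, take wedge from B; A=[mast,keg,plank,orb] B=[mesh] C=[drum,clip,crate,wedge]
Tick 5: prefer A, take mast from A; A=[keg,plank,orb] B=[mesh] C=[drum,clip,crate,wedge,mast]
Tick 6: prefer B, take mesh from B; A=[keg,plank,orb] B=[-] C=[drum,clip,crate,wedge,mast,mesh]

Answer: B mesh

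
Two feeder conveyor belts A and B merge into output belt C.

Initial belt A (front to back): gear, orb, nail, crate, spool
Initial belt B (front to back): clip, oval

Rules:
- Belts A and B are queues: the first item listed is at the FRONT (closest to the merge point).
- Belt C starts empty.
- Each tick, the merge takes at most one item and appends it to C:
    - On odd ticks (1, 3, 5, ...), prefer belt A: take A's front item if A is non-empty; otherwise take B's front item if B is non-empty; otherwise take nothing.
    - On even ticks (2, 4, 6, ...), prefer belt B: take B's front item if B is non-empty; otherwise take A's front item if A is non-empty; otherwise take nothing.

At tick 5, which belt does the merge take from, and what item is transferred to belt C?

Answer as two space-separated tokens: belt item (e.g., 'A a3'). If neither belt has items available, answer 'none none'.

Answer: A nail

Derivation:
Tick 1: prefer A, take gear from A; A=[orb,nail,crate,spool] B=[clip,oval] C=[gear]
Tick 2: prefer B, take clip from B; A=[orb,nail,crate,spool] B=[oval] C=[gear,clip]
Tick 3: prefer A, take orb from A; A=[nail,crate,spool] B=[oval] C=[gear,clip,orb]
Tick 4: prefer B, take oval from B; A=[nail,crate,spool] B=[-] C=[gear,clip,orb,oval]
Tick 5: prefer A, take nail from A; A=[crate,spool] B=[-] C=[gear,clip,orb,oval,nail]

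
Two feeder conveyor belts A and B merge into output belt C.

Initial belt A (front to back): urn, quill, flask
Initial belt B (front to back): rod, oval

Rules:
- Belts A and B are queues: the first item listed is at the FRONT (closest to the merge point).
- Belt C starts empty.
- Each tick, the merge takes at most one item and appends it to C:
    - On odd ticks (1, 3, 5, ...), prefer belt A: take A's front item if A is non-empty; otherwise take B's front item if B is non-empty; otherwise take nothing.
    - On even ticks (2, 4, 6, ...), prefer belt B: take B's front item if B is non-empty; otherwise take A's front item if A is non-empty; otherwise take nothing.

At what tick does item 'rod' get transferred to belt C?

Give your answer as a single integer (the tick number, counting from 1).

Tick 1: prefer A, take urn from A; A=[quill,flask] B=[rod,oval] C=[urn]
Tick 2: prefer B, take rod from B; A=[quill,flask] B=[oval] C=[urn,rod]

Answer: 2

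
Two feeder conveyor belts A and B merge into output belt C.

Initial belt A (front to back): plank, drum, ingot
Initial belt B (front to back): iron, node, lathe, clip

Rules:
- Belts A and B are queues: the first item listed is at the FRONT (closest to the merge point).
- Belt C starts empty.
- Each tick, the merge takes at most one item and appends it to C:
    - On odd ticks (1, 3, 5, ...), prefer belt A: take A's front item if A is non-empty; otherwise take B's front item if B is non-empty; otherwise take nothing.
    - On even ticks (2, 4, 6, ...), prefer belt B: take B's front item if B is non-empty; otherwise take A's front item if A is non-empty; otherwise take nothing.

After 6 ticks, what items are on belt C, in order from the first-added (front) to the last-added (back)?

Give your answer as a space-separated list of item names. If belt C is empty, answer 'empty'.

Tick 1: prefer A, take plank from A; A=[drum,ingot] B=[iron,node,lathe,clip] C=[plank]
Tick 2: prefer B, take iron from B; A=[drum,ingot] B=[node,lathe,clip] C=[plank,iron]
Tick 3: prefer A, take drum from A; A=[ingot] B=[node,lathe,clip] C=[plank,iron,drum]
Tick 4: prefer B, take node from B; A=[ingot] B=[lathe,clip] C=[plank,iron,drum,node]
Tick 5: prefer A, take ingot from A; A=[-] B=[lathe,clip] C=[plank,iron,drum,node,ingot]
Tick 6: prefer B, take lathe from B; A=[-] B=[clip] C=[plank,iron,drum,node,ingot,lathe]

Answer: plank iron drum node ingot lathe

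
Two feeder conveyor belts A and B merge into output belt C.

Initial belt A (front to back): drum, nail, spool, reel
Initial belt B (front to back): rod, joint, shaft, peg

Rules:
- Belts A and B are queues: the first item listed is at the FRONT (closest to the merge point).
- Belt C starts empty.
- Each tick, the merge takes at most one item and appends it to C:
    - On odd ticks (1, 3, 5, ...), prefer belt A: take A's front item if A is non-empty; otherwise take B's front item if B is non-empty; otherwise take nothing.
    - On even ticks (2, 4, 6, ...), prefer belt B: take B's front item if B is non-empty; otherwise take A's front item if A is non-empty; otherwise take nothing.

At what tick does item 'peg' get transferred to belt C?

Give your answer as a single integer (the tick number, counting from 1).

Answer: 8

Derivation:
Tick 1: prefer A, take drum from A; A=[nail,spool,reel] B=[rod,joint,shaft,peg] C=[drum]
Tick 2: prefer B, take rod from B; A=[nail,spool,reel] B=[joint,shaft,peg] C=[drum,rod]
Tick 3: prefer A, take nail from A; A=[spool,reel] B=[joint,shaft,peg] C=[drum,rod,nail]
Tick 4: prefer B, take joint from B; A=[spool,reel] B=[shaft,peg] C=[drum,rod,nail,joint]
Tick 5: prefer A, take spool from A; A=[reel] B=[shaft,peg] C=[drum,rod,nail,joint,spool]
Tick 6: prefer B, take shaft from B; A=[reel] B=[peg] C=[drum,rod,nail,joint,spool,shaft]
Tick 7: prefer A, take reel from A; A=[-] B=[peg] C=[drum,rod,nail,joint,spool,shaft,reel]
Tick 8: prefer B, take peg from B; A=[-] B=[-] C=[drum,rod,nail,joint,spool,shaft,reel,peg]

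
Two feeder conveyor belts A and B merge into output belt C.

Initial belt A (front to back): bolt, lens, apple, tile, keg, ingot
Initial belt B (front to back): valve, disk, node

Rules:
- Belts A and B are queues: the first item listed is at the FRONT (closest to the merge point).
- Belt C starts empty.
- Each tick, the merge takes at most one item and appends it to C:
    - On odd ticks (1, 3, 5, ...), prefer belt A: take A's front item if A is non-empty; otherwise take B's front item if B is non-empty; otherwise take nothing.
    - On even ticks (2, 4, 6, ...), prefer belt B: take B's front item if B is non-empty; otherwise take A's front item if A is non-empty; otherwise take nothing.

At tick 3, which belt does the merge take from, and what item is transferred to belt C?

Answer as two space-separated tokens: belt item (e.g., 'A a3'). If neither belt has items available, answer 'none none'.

Answer: A lens

Derivation:
Tick 1: prefer A, take bolt from A; A=[lens,apple,tile,keg,ingot] B=[valve,disk,node] C=[bolt]
Tick 2: prefer B, take valve from B; A=[lens,apple,tile,keg,ingot] B=[disk,node] C=[bolt,valve]
Tick 3: prefer A, take lens from A; A=[apple,tile,keg,ingot] B=[disk,node] C=[bolt,valve,lens]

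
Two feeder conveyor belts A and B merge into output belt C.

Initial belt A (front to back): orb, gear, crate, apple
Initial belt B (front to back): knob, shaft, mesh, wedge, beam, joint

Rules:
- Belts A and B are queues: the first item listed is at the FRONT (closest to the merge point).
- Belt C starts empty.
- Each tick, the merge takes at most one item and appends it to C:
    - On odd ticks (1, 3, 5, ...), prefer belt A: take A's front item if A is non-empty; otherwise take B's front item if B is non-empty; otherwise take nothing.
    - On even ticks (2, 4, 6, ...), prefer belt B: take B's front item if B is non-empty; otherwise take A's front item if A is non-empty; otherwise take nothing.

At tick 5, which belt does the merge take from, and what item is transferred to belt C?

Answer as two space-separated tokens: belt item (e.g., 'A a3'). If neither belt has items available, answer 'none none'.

Answer: A crate

Derivation:
Tick 1: prefer A, take orb from A; A=[gear,crate,apple] B=[knob,shaft,mesh,wedge,beam,joint] C=[orb]
Tick 2: prefer B, take knob from B; A=[gear,crate,apple] B=[shaft,mesh,wedge,beam,joint] C=[orb,knob]
Tick 3: prefer A, take gear from A; A=[crate,apple] B=[shaft,mesh,wedge,beam,joint] C=[orb,knob,gear]
Tick 4: prefer B, take shaft from B; A=[crate,apple] B=[mesh,wedge,beam,joint] C=[orb,knob,gear,shaft]
Tick 5: prefer A, take crate from A; A=[apple] B=[mesh,wedge,beam,joint] C=[orb,knob,gear,shaft,crate]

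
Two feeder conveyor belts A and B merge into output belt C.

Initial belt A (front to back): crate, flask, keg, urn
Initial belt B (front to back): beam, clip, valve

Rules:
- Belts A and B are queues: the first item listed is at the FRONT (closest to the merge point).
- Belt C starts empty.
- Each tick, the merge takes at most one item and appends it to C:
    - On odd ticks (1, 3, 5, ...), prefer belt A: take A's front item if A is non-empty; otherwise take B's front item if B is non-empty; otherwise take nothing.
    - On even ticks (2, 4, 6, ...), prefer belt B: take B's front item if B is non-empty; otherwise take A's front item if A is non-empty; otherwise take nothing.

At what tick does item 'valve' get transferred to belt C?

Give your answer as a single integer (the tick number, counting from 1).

Answer: 6

Derivation:
Tick 1: prefer A, take crate from A; A=[flask,keg,urn] B=[beam,clip,valve] C=[crate]
Tick 2: prefer B, take beam from B; A=[flask,keg,urn] B=[clip,valve] C=[crate,beam]
Tick 3: prefer A, take flask from A; A=[keg,urn] B=[clip,valve] C=[crate,beam,flask]
Tick 4: prefer B, take clip from B; A=[keg,urn] B=[valve] C=[crate,beam,flask,clip]
Tick 5: prefer A, take keg from A; A=[urn] B=[valve] C=[crate,beam,flask,clip,keg]
Tick 6: prefer B, take valve from B; A=[urn] B=[-] C=[crate,beam,flask,clip,keg,valve]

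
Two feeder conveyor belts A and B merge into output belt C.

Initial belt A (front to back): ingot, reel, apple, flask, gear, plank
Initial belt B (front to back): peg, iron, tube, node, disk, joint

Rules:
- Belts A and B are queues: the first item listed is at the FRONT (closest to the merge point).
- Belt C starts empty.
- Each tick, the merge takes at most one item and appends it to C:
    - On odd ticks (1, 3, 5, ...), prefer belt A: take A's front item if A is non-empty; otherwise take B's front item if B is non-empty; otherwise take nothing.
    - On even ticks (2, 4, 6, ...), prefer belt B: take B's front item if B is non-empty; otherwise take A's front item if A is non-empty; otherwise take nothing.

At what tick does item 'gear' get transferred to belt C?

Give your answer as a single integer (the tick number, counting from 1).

Answer: 9

Derivation:
Tick 1: prefer A, take ingot from A; A=[reel,apple,flask,gear,plank] B=[peg,iron,tube,node,disk,joint] C=[ingot]
Tick 2: prefer B, take peg from B; A=[reel,apple,flask,gear,plank] B=[iron,tube,node,disk,joint] C=[ingot,peg]
Tick 3: prefer A, take reel from A; A=[apple,flask,gear,plank] B=[iron,tube,node,disk,joint] C=[ingot,peg,reel]
Tick 4: prefer B, take iron from B; A=[apple,flask,gear,plank] B=[tube,node,disk,joint] C=[ingot,peg,reel,iron]
Tick 5: prefer A, take apple from A; A=[flask,gear,plank] B=[tube,node,disk,joint] C=[ingot,peg,reel,iron,apple]
Tick 6: prefer B, take tube from B; A=[flask,gear,plank] B=[node,disk,joint] C=[ingot,peg,reel,iron,apple,tube]
Tick 7: prefer A, take flask from A; A=[gear,plank] B=[node,disk,joint] C=[ingot,peg,reel,iron,apple,tube,flask]
Tick 8: prefer B, take node from B; A=[gear,plank] B=[disk,joint] C=[ingot,peg,reel,iron,apple,tube,flask,node]
Tick 9: prefer A, take gear from A; A=[plank] B=[disk,joint] C=[ingot,peg,reel,iron,apple,tube,flask,node,gear]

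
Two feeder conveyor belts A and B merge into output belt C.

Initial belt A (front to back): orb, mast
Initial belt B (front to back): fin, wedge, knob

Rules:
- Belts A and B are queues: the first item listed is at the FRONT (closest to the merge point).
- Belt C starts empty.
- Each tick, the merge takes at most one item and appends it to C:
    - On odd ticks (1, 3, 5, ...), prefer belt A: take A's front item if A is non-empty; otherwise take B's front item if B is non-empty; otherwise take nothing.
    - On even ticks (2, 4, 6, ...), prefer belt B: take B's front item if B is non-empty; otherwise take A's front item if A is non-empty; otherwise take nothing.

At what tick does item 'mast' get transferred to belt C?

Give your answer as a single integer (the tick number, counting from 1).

Answer: 3

Derivation:
Tick 1: prefer A, take orb from A; A=[mast] B=[fin,wedge,knob] C=[orb]
Tick 2: prefer B, take fin from B; A=[mast] B=[wedge,knob] C=[orb,fin]
Tick 3: prefer A, take mast from A; A=[-] B=[wedge,knob] C=[orb,fin,mast]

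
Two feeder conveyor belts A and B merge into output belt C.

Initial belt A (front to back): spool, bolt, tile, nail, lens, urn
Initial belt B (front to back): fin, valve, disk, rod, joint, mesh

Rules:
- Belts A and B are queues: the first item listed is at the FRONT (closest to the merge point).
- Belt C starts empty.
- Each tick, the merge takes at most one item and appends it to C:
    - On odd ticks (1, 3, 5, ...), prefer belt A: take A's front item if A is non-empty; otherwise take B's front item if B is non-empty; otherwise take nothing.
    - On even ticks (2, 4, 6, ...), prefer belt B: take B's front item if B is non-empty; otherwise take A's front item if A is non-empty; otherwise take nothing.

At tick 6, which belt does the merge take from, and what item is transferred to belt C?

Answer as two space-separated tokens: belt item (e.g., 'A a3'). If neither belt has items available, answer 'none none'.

Answer: B disk

Derivation:
Tick 1: prefer A, take spool from A; A=[bolt,tile,nail,lens,urn] B=[fin,valve,disk,rod,joint,mesh] C=[spool]
Tick 2: prefer B, take fin from B; A=[bolt,tile,nail,lens,urn] B=[valve,disk,rod,joint,mesh] C=[spool,fin]
Tick 3: prefer A, take bolt from A; A=[tile,nail,lens,urn] B=[valve,disk,rod,joint,mesh] C=[spool,fin,bolt]
Tick 4: prefer B, take valve from B; A=[tile,nail,lens,urn] B=[disk,rod,joint,mesh] C=[spool,fin,bolt,valve]
Tick 5: prefer A, take tile from A; A=[nail,lens,urn] B=[disk,rod,joint,mesh] C=[spool,fin,bolt,valve,tile]
Tick 6: prefer B, take disk from B; A=[nail,lens,urn] B=[rod,joint,mesh] C=[spool,fin,bolt,valve,tile,disk]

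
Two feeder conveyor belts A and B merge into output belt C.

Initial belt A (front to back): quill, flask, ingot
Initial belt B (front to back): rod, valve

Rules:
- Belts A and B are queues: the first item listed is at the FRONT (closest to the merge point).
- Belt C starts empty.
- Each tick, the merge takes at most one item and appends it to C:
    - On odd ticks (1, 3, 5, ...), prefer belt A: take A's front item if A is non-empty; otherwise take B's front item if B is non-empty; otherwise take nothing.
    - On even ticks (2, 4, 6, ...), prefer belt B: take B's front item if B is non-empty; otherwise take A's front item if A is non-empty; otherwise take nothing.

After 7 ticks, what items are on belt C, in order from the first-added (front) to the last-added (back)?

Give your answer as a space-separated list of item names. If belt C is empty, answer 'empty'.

Tick 1: prefer A, take quill from A; A=[flask,ingot] B=[rod,valve] C=[quill]
Tick 2: prefer B, take rod from B; A=[flask,ingot] B=[valve] C=[quill,rod]
Tick 3: prefer A, take flask from A; A=[ingot] B=[valve] C=[quill,rod,flask]
Tick 4: prefer B, take valve from B; A=[ingot] B=[-] C=[quill,rod,flask,valve]
Tick 5: prefer A, take ingot from A; A=[-] B=[-] C=[quill,rod,flask,valve,ingot]
Tick 6: prefer B, both empty, nothing taken; A=[-] B=[-] C=[quill,rod,flask,valve,ingot]
Tick 7: prefer A, both empty, nothing taken; A=[-] B=[-] C=[quill,rod,flask,valve,ingot]

Answer: quill rod flask valve ingot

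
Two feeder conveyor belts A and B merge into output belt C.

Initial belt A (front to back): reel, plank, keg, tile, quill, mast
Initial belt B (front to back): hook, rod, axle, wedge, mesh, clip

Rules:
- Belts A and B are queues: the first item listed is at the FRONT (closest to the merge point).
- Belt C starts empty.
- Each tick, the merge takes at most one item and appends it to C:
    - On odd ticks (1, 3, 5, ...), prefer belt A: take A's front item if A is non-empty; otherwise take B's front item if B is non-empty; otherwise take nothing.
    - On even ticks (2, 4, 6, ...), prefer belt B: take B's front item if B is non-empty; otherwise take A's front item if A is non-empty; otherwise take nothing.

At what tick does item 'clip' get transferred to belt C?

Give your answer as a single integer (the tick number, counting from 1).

Tick 1: prefer A, take reel from A; A=[plank,keg,tile,quill,mast] B=[hook,rod,axle,wedge,mesh,clip] C=[reel]
Tick 2: prefer B, take hook from B; A=[plank,keg,tile,quill,mast] B=[rod,axle,wedge,mesh,clip] C=[reel,hook]
Tick 3: prefer A, take plank from A; A=[keg,tile,quill,mast] B=[rod,axle,wedge,mesh,clip] C=[reel,hook,plank]
Tick 4: prefer B, take rod from B; A=[keg,tile,quill,mast] B=[axle,wedge,mesh,clip] C=[reel,hook,plank,rod]
Tick 5: prefer A, take keg from A; A=[tile,quill,mast] B=[axle,wedge,mesh,clip] C=[reel,hook,plank,rod,keg]
Tick 6: prefer B, take axle from B; A=[tile,quill,mast] B=[wedge,mesh,clip] C=[reel,hook,plank,rod,keg,axle]
Tick 7: prefer A, take tile from A; A=[quill,mast] B=[wedge,mesh,clip] C=[reel,hook,plank,rod,keg,axle,tile]
Tick 8: prefer B, take wedge from B; A=[quill,mast] B=[mesh,clip] C=[reel,hook,plank,rod,keg,axle,tile,wedge]
Tick 9: prefer A, take quill from A; A=[mast] B=[mesh,clip] C=[reel,hook,plank,rod,keg,axle,tile,wedge,quill]
Tick 10: prefer B, take mesh from B; A=[mast] B=[clip] C=[reel,hook,plank,rod,keg,axle,tile,wedge,quill,mesh]
Tick 11: prefer A, take mast from A; A=[-] B=[clip] C=[reel,hook,plank,rod,keg,axle,tile,wedge,quill,mesh,mast]
Tick 12: prefer B, take clip from B; A=[-] B=[-] C=[reel,hook,plank,rod,keg,axle,tile,wedge,quill,mesh,mast,clip]

Answer: 12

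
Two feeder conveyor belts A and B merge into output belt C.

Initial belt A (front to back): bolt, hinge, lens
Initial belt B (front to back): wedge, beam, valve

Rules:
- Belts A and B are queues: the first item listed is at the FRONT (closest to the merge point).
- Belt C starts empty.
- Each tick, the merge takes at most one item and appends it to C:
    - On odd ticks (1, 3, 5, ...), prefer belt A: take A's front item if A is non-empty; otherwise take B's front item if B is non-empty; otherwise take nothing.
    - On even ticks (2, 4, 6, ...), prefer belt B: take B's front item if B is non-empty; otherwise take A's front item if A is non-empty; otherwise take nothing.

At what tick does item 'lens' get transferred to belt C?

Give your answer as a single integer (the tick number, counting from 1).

Answer: 5

Derivation:
Tick 1: prefer A, take bolt from A; A=[hinge,lens] B=[wedge,beam,valve] C=[bolt]
Tick 2: prefer B, take wedge from B; A=[hinge,lens] B=[beam,valve] C=[bolt,wedge]
Tick 3: prefer A, take hinge from A; A=[lens] B=[beam,valve] C=[bolt,wedge,hinge]
Tick 4: prefer B, take beam from B; A=[lens] B=[valve] C=[bolt,wedge,hinge,beam]
Tick 5: prefer A, take lens from A; A=[-] B=[valve] C=[bolt,wedge,hinge,beam,lens]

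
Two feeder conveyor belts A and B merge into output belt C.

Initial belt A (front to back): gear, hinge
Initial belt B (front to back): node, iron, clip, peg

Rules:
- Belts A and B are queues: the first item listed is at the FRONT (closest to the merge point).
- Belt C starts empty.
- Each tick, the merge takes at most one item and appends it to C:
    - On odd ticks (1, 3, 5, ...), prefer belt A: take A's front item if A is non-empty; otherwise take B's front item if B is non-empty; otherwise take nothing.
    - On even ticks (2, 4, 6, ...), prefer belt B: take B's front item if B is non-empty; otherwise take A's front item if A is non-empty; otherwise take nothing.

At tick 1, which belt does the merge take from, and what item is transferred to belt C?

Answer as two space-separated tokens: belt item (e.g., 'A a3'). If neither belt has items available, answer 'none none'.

Tick 1: prefer A, take gear from A; A=[hinge] B=[node,iron,clip,peg] C=[gear]

Answer: A gear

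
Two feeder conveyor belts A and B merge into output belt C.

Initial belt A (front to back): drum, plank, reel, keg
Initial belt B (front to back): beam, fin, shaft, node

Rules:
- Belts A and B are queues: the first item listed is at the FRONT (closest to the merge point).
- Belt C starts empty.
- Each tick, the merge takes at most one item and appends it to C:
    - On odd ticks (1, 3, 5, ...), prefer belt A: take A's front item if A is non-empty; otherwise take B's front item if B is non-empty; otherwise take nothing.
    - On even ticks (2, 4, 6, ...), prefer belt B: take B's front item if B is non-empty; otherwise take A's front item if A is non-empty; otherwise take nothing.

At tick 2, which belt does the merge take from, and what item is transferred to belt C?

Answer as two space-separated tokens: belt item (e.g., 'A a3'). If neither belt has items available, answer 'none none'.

Tick 1: prefer A, take drum from A; A=[plank,reel,keg] B=[beam,fin,shaft,node] C=[drum]
Tick 2: prefer B, take beam from B; A=[plank,reel,keg] B=[fin,shaft,node] C=[drum,beam]

Answer: B beam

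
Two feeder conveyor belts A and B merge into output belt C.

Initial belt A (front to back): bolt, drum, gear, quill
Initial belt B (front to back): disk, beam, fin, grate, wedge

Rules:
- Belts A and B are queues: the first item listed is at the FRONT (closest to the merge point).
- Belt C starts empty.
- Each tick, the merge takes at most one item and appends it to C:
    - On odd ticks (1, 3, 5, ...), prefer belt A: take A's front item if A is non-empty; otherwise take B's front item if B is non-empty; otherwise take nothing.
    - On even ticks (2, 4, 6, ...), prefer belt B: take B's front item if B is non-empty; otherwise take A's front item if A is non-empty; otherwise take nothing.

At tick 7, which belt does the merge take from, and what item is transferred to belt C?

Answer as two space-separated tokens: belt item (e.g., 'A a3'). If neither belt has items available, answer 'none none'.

Answer: A quill

Derivation:
Tick 1: prefer A, take bolt from A; A=[drum,gear,quill] B=[disk,beam,fin,grate,wedge] C=[bolt]
Tick 2: prefer B, take disk from B; A=[drum,gear,quill] B=[beam,fin,grate,wedge] C=[bolt,disk]
Tick 3: prefer A, take drum from A; A=[gear,quill] B=[beam,fin,grate,wedge] C=[bolt,disk,drum]
Tick 4: prefer B, take beam from B; A=[gear,quill] B=[fin,grate,wedge] C=[bolt,disk,drum,beam]
Tick 5: prefer A, take gear from A; A=[quill] B=[fin,grate,wedge] C=[bolt,disk,drum,beam,gear]
Tick 6: prefer B, take fin from B; A=[quill] B=[grate,wedge] C=[bolt,disk,drum,beam,gear,fin]
Tick 7: prefer A, take quill from A; A=[-] B=[grate,wedge] C=[bolt,disk,drum,beam,gear,fin,quill]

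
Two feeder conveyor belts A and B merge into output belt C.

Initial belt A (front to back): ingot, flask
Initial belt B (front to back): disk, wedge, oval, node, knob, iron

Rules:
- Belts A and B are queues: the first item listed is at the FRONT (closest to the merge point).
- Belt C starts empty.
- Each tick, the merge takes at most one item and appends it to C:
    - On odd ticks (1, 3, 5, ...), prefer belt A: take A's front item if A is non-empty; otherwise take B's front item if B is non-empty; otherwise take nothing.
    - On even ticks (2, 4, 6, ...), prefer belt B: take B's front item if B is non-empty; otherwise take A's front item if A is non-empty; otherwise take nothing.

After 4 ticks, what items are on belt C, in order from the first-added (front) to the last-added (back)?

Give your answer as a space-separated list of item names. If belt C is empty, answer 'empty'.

Tick 1: prefer A, take ingot from A; A=[flask] B=[disk,wedge,oval,node,knob,iron] C=[ingot]
Tick 2: prefer B, take disk from B; A=[flask] B=[wedge,oval,node,knob,iron] C=[ingot,disk]
Tick 3: prefer A, take flask from A; A=[-] B=[wedge,oval,node,knob,iron] C=[ingot,disk,flask]
Tick 4: prefer B, take wedge from B; A=[-] B=[oval,node,knob,iron] C=[ingot,disk,flask,wedge]

Answer: ingot disk flask wedge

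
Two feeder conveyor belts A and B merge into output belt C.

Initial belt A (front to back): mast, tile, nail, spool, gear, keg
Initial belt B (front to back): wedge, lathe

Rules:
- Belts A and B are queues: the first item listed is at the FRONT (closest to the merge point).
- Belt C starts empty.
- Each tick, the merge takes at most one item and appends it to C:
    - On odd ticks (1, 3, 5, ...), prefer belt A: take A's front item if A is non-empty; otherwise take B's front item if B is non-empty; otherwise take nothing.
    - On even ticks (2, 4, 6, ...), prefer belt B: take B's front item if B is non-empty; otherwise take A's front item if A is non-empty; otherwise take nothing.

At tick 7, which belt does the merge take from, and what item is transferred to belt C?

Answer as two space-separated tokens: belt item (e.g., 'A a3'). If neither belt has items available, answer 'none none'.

Answer: A gear

Derivation:
Tick 1: prefer A, take mast from A; A=[tile,nail,spool,gear,keg] B=[wedge,lathe] C=[mast]
Tick 2: prefer B, take wedge from B; A=[tile,nail,spool,gear,keg] B=[lathe] C=[mast,wedge]
Tick 3: prefer A, take tile from A; A=[nail,spool,gear,keg] B=[lathe] C=[mast,wedge,tile]
Tick 4: prefer B, take lathe from B; A=[nail,spool,gear,keg] B=[-] C=[mast,wedge,tile,lathe]
Tick 5: prefer A, take nail from A; A=[spool,gear,keg] B=[-] C=[mast,wedge,tile,lathe,nail]
Tick 6: prefer B, take spool from A; A=[gear,keg] B=[-] C=[mast,wedge,tile,lathe,nail,spool]
Tick 7: prefer A, take gear from A; A=[keg] B=[-] C=[mast,wedge,tile,lathe,nail,spool,gear]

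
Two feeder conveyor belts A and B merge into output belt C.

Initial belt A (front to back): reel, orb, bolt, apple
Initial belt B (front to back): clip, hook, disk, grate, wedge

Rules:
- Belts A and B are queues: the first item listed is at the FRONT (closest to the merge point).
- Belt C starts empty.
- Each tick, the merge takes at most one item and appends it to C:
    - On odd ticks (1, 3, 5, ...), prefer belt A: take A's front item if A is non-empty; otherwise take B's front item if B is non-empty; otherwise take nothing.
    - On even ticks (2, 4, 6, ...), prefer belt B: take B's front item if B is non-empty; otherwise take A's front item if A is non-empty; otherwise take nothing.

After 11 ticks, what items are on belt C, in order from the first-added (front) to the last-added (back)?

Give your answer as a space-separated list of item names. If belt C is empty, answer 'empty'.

Tick 1: prefer A, take reel from A; A=[orb,bolt,apple] B=[clip,hook,disk,grate,wedge] C=[reel]
Tick 2: prefer B, take clip from B; A=[orb,bolt,apple] B=[hook,disk,grate,wedge] C=[reel,clip]
Tick 3: prefer A, take orb from A; A=[bolt,apple] B=[hook,disk,grate,wedge] C=[reel,clip,orb]
Tick 4: prefer B, take hook from B; A=[bolt,apple] B=[disk,grate,wedge] C=[reel,clip,orb,hook]
Tick 5: prefer A, take bolt from A; A=[apple] B=[disk,grate,wedge] C=[reel,clip,orb,hook,bolt]
Tick 6: prefer B, take disk from B; A=[apple] B=[grate,wedge] C=[reel,clip,orb,hook,bolt,disk]
Tick 7: prefer A, take apple from A; A=[-] B=[grate,wedge] C=[reel,clip,orb,hook,bolt,disk,apple]
Tick 8: prefer B, take grate from B; A=[-] B=[wedge] C=[reel,clip,orb,hook,bolt,disk,apple,grate]
Tick 9: prefer A, take wedge from B; A=[-] B=[-] C=[reel,clip,orb,hook,bolt,disk,apple,grate,wedge]
Tick 10: prefer B, both empty, nothing taken; A=[-] B=[-] C=[reel,clip,orb,hook,bolt,disk,apple,grate,wedge]
Tick 11: prefer A, both empty, nothing taken; A=[-] B=[-] C=[reel,clip,orb,hook,bolt,disk,apple,grate,wedge]

Answer: reel clip orb hook bolt disk apple grate wedge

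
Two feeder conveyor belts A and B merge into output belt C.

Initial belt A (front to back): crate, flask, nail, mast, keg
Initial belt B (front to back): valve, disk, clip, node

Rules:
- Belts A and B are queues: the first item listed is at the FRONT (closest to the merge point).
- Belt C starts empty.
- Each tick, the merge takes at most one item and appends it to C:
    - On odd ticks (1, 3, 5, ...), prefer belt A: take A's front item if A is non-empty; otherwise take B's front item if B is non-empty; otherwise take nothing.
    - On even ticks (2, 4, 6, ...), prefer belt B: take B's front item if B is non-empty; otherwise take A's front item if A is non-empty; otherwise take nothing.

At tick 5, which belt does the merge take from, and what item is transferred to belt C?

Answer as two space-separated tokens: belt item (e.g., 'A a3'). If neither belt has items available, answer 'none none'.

Answer: A nail

Derivation:
Tick 1: prefer A, take crate from A; A=[flask,nail,mast,keg] B=[valve,disk,clip,node] C=[crate]
Tick 2: prefer B, take valve from B; A=[flask,nail,mast,keg] B=[disk,clip,node] C=[crate,valve]
Tick 3: prefer A, take flask from A; A=[nail,mast,keg] B=[disk,clip,node] C=[crate,valve,flask]
Tick 4: prefer B, take disk from B; A=[nail,mast,keg] B=[clip,node] C=[crate,valve,flask,disk]
Tick 5: prefer A, take nail from A; A=[mast,keg] B=[clip,node] C=[crate,valve,flask,disk,nail]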